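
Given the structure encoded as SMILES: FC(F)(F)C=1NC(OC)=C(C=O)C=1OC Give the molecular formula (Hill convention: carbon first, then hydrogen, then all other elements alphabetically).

Walk through each heavy atom and fill implicit hydrogens from standard valence (C 4, N 3, O 2, S 2, halogen 1):
  atom 1: F (halogen, monovalent) → 0 H
  atom 2: C, bond orders sum to 4 (valence 4) → 0 H
  atom 3: F (halogen, monovalent) → 0 H
  atom 4: F (halogen, monovalent) → 0 H
  atom 5: C, bond orders sum to 4 (valence 4) → 0 H
  atom 6: N, bond orders sum to 2 (valence 3) → 1 H
  atom 7: C, bond orders sum to 4 (valence 4) → 0 H
  atom 8: O, bond orders sum to 2 (valence 2) → 0 H
  atom 9: C, bond orders sum to 1 (valence 4) → 3 H
  atom 10: C, bond orders sum to 4 (valence 4) → 0 H
  atom 11: C, bond orders sum to 3 (valence 4) → 1 H
  atom 12: O, bond orders sum to 2 (valence 2) → 0 H
  atom 13: C, bond orders sum to 4 (valence 4) → 0 H
  atom 14: O, bond orders sum to 2 (valence 2) → 0 H
  atom 15: C, bond orders sum to 1 (valence 4) → 3 H
Totals → C:8, H:8, F:3, N:1, O:3.
In Hill order: C8H8F3NO3.

C8H8F3NO3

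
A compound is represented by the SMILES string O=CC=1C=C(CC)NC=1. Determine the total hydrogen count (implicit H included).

Walk through each heavy atom and fill implicit hydrogens from standard valence (C 4, N 3, O 2, S 2, halogen 1):
  atom 1: O, bond orders sum to 2 (valence 2) → 0 H
  atom 2: C, bond orders sum to 3 (valence 4) → 1 H
  atom 3: C, bond orders sum to 4 (valence 4) → 0 H
  atom 4: C, bond orders sum to 3 (valence 4) → 1 H
  atom 5: C, bond orders sum to 4 (valence 4) → 0 H
  atom 6: C, bond orders sum to 2 (valence 4) → 2 H
  atom 7: C, bond orders sum to 1 (valence 4) → 3 H
  atom 8: N, bond orders sum to 2 (valence 3) → 1 H
  atom 9: C, bond orders sum to 3 (valence 4) → 1 H
Total hydrogens: 9.

9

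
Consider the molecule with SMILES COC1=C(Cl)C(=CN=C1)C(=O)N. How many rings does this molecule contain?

1

In SMILES, each pair of matching ring-closure digits denotes one ring-closing bond; the number of such bonds equals the number of independent rings.
Ring-closure bonds here: 1.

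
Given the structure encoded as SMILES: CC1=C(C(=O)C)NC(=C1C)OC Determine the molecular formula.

Walk through each heavy atom and fill implicit hydrogens from standard valence (C 4, N 3, O 2, S 2, halogen 1):
  atom 1: C, bond orders sum to 1 (valence 4) → 3 H
  atom 2: C, bond orders sum to 4 (valence 4) → 0 H
  atom 3: C, bond orders sum to 4 (valence 4) → 0 H
  atom 4: C, bond orders sum to 4 (valence 4) → 0 H
  atom 5: O, bond orders sum to 2 (valence 2) → 0 H
  atom 6: C, bond orders sum to 1 (valence 4) → 3 H
  atom 7: N, bond orders sum to 2 (valence 3) → 1 H
  atom 8: C, bond orders sum to 4 (valence 4) → 0 H
  atom 9: C, bond orders sum to 4 (valence 4) → 0 H
  atom 10: C, bond orders sum to 1 (valence 4) → 3 H
  atom 11: O, bond orders sum to 2 (valence 2) → 0 H
  atom 12: C, bond orders sum to 1 (valence 4) → 3 H
Totals → C:9, H:13, N:1, O:2.

C9H13NO2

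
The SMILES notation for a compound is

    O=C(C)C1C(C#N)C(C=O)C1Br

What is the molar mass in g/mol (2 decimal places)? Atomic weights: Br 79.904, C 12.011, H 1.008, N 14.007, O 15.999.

230.06 g/mol

First, the molecular formula is C8H8BrNO2 (counting implicit H from valence).
  Br: 1 × 79.904 = 79.904
  C: 8 × 12.011 = 96.088
  H: 8 × 1.008 = 8.064
  N: 1 × 14.007 = 14.007
  O: 2 × 15.999 = 31.998
Sum: 1×79.904 + 8×12.011 + 8×1.008 + 1×14.007 + 2×15.999 = 230.061 → 230.06 g/mol.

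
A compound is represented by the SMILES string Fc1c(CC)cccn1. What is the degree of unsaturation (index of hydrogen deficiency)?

Molecular formula: C7H8FN.
DoU = (2C + 2 + N − H − X) / 2, where X is the halogen count and O/S are ignored.
    = (2·7 + 2 + 1 − 8 − 1) / 2 = 8 / 2 = 4.

4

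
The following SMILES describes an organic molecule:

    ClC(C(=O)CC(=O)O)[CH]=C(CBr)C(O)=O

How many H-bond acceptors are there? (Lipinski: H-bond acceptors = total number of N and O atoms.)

N atoms: 0; O atoms: 5.
Lipinski HBA = 0 + 5 = 5.

5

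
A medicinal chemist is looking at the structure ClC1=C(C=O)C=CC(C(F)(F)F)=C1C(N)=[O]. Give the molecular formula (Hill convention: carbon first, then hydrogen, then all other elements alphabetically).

C9H5ClF3NO2

Walk through each heavy atom and fill implicit hydrogens from standard valence (C 4, N 3, O 2, S 2, halogen 1):
  atom 1: Cl (halogen, monovalent) → 0 H
  atom 2: C, bond orders sum to 4 (valence 4) → 0 H
  atom 3: C, bond orders sum to 4 (valence 4) → 0 H
  atom 4: C, bond orders sum to 3 (valence 4) → 1 H
  atom 5: O, bond orders sum to 2 (valence 2) → 0 H
  atom 6: C, bond orders sum to 3 (valence 4) → 1 H
  atom 7: C, bond orders sum to 3 (valence 4) → 1 H
  atom 8: C, bond orders sum to 4 (valence 4) → 0 H
  atom 9: C, bond orders sum to 4 (valence 4) → 0 H
  atom 10: F (halogen, monovalent) → 0 H
  atom 11: F (halogen, monovalent) → 0 H
  atom 12: F (halogen, monovalent) → 0 H
  atom 13: C, bond orders sum to 4 (valence 4) → 0 H
  atom 14: C, bond orders sum to 4 (valence 4) → 0 H
  atom 15: N, bond orders sum to 1 (valence 3) → 2 H
  atom 16: O with explicit H count 0
Totals → C:9, H:5, Cl:1, F:3, N:1, O:2.
In Hill order: C9H5ClF3NO2.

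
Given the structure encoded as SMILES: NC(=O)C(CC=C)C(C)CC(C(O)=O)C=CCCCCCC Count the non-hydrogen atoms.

22

Every atom symbol written in the SMILES (organic subset) is one heavy atom; implicit H are not written.
Heavy atoms by element → C:18, N:1, O:3.
Total: 22.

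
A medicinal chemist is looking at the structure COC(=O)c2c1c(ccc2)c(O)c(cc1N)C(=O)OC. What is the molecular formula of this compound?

C14H13NO5

Walk through each heavy atom and fill implicit hydrogens from standard valence (C 4, N 3, O 2, S 2, halogen 1); for lowercase aromatic atoms, an aromatic c carries 1 H when it has two neighbours and 0 H with three, and aromatic n carries 0 H:
  atom 1: C, bond orders sum to 1 (valence 4) → 3 H
  atom 2: O, bond orders sum to 2 (valence 2) → 0 H
  atom 3: C, bond orders sum to 4 (valence 4) → 0 H
  atom 4: O, bond orders sum to 2 (valence 2) → 0 H
  atom 5: aromatic c, 3 neighbours → 0 H
  atom 6: aromatic c, 3 neighbours → 0 H
  atom 7: aromatic c, 3 neighbours → 0 H
  atom 8: aromatic c, 2 neighbours → 1 H
  atom 9: aromatic c, 2 neighbours → 1 H
  atom 10: aromatic c, 2 neighbours → 1 H
  atom 11: aromatic c, 3 neighbours → 0 H
  atom 12: O, bond orders sum to 1 (valence 2) → 1 H
  atom 13: aromatic c, 3 neighbours → 0 H
  atom 14: aromatic c, 2 neighbours → 1 H
  atom 15: aromatic c, 3 neighbours → 0 H
  atom 16: N, bond orders sum to 1 (valence 3) → 2 H
  atom 17: C, bond orders sum to 4 (valence 4) → 0 H
  atom 18: O, bond orders sum to 2 (valence 2) → 0 H
  atom 19: O, bond orders sum to 2 (valence 2) → 0 H
  atom 20: C, bond orders sum to 1 (valence 4) → 3 H
Totals → C:14, H:13, N:1, O:5.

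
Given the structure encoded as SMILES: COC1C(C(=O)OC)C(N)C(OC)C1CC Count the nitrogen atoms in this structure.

Scan the SMILES for N atoms (remember two-letter symbols like Cl and Br are single atoms).
Nitrogen count: 1.

1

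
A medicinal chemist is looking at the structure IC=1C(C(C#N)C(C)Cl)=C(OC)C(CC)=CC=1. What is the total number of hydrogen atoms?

15

Walk through each heavy atom and fill implicit hydrogens from standard valence (C 4, N 3, O 2, S 2, halogen 1):
  atom 1: I (halogen, monovalent) → 0 H
  atom 2: C, bond orders sum to 4 (valence 4) → 0 H
  atom 3: C, bond orders sum to 4 (valence 4) → 0 H
  atom 4: C, bond orders sum to 3 (valence 4) → 1 H
  atom 5: C, bond orders sum to 4 (valence 4) → 0 H
  atom 6: N, bond orders sum to 3 (valence 3) → 0 H
  atom 7: C, bond orders sum to 3 (valence 4) → 1 H
  atom 8: C, bond orders sum to 1 (valence 4) → 3 H
  atom 9: Cl (halogen, monovalent) → 0 H
  atom 10: C, bond orders sum to 4 (valence 4) → 0 H
  atom 11: O, bond orders sum to 2 (valence 2) → 0 H
  atom 12: C, bond orders sum to 1 (valence 4) → 3 H
  atom 13: C, bond orders sum to 4 (valence 4) → 0 H
  atom 14: C, bond orders sum to 2 (valence 4) → 2 H
  atom 15: C, bond orders sum to 1 (valence 4) → 3 H
  atom 16: C, bond orders sum to 3 (valence 4) → 1 H
  atom 17: C, bond orders sum to 3 (valence 4) → 1 H
Total hydrogens: 15.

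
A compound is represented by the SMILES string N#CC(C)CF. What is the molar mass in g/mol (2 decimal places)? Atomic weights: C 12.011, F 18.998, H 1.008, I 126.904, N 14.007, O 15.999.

First, the molecular formula is C4H6FN (counting implicit H from valence).
  C: 4 × 12.011 = 48.044
  F: 1 × 18.998 = 18.998
  H: 6 × 1.008 = 6.048
  N: 1 × 14.007 = 14.007
Sum: 4×12.011 + 1×18.998 + 6×1.008 + 1×14.007 = 87.097 → 87.10 g/mol.

87.10 g/mol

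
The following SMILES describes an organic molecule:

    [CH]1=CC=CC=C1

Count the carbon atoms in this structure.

Count every carbon token in the SMILES (each C, including those in ring-closure positions and inside branches).
Carbon count: 6.

6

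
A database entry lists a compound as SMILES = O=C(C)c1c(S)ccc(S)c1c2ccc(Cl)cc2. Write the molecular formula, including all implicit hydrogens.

Walk through each heavy atom and fill implicit hydrogens from standard valence (C 4, N 3, O 2, S 2, halogen 1); for lowercase aromatic atoms, an aromatic c carries 1 H when it has two neighbours and 0 H with three, and aromatic n carries 0 H:
  atom 1: O, bond orders sum to 2 (valence 2) → 0 H
  atom 2: C, bond orders sum to 4 (valence 4) → 0 H
  atom 3: C, bond orders sum to 1 (valence 4) → 3 H
  atom 4: aromatic c, 3 neighbours → 0 H
  atom 5: aromatic c, 3 neighbours → 0 H
  atom 6: S, bond orders sum to 1 (valence 2) → 1 H
  atom 7: aromatic c, 2 neighbours → 1 H
  atom 8: aromatic c, 2 neighbours → 1 H
  atom 9: aromatic c, 3 neighbours → 0 H
  atom 10: S, bond orders sum to 1 (valence 2) → 1 H
  atom 11: aromatic c, 3 neighbours → 0 H
  atom 12: aromatic c, 3 neighbours → 0 H
  atom 13: aromatic c, 2 neighbours → 1 H
  atom 14: aromatic c, 2 neighbours → 1 H
  atom 15: aromatic c, 3 neighbours → 0 H
  atom 16: Cl (halogen, monovalent) → 0 H
  atom 17: aromatic c, 2 neighbours → 1 H
  atom 18: aromatic c, 2 neighbours → 1 H
Totals → C:14, H:11, Cl:1, O:1, S:2.

C14H11ClOS2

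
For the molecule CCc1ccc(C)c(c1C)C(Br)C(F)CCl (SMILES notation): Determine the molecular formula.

Walk through each heavy atom and fill implicit hydrogens from standard valence (C 4, N 3, O 2, S 2, halogen 1); for lowercase aromatic atoms, an aromatic c carries 1 H when it has two neighbours and 0 H with three, and aromatic n carries 0 H:
  atom 1: C, bond orders sum to 1 (valence 4) → 3 H
  atom 2: C, bond orders sum to 2 (valence 4) → 2 H
  atom 3: aromatic c, 3 neighbours → 0 H
  atom 4: aromatic c, 2 neighbours → 1 H
  atom 5: aromatic c, 2 neighbours → 1 H
  atom 6: aromatic c, 3 neighbours → 0 H
  atom 7: C, bond orders sum to 1 (valence 4) → 3 H
  atom 8: aromatic c, 3 neighbours → 0 H
  atom 9: aromatic c, 3 neighbours → 0 H
  atom 10: C, bond orders sum to 1 (valence 4) → 3 H
  atom 11: C, bond orders sum to 3 (valence 4) → 1 H
  atom 12: Br (halogen, monovalent) → 0 H
  atom 13: C, bond orders sum to 3 (valence 4) → 1 H
  atom 14: F (halogen, monovalent) → 0 H
  atom 15: C, bond orders sum to 2 (valence 4) → 2 H
  atom 16: Cl (halogen, monovalent) → 0 H
Totals → C:13, H:17, Br:1, Cl:1, F:1.

C13H17BrClF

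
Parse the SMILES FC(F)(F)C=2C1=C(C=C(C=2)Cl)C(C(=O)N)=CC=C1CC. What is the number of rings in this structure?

In SMILES, each pair of matching ring-closure digits denotes one ring-closing bond; the number of such bonds equals the number of independent rings.
Ring-closure bonds here: 2.

2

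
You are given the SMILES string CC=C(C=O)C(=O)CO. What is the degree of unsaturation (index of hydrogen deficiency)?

3

Molecular formula: C6H8O3.
DoU = (2C + 2 + N − H − X) / 2, where X is the halogen count and O/S are ignored.
    = (2·6 + 2 + 0 − 8 − 0) / 2 = 6 / 2 = 3.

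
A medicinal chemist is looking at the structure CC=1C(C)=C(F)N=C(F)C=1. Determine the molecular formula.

Walk through each heavy atom and fill implicit hydrogens from standard valence (C 4, N 3, O 2, S 2, halogen 1):
  atom 1: C, bond orders sum to 1 (valence 4) → 3 H
  atom 2: C, bond orders sum to 4 (valence 4) → 0 H
  atom 3: C, bond orders sum to 4 (valence 4) → 0 H
  atom 4: C, bond orders sum to 1 (valence 4) → 3 H
  atom 5: C, bond orders sum to 4 (valence 4) → 0 H
  atom 6: F (halogen, monovalent) → 0 H
  atom 7: N, bond orders sum to 3 (valence 3) → 0 H
  atom 8: C, bond orders sum to 4 (valence 4) → 0 H
  atom 9: F (halogen, monovalent) → 0 H
  atom 10: C, bond orders sum to 3 (valence 4) → 1 H
Totals → C:7, H:7, F:2, N:1.

C7H7F2N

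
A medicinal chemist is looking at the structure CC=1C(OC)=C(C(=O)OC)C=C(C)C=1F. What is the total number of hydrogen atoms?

Walk through each heavy atom and fill implicit hydrogens from standard valence (C 4, N 3, O 2, S 2, halogen 1):
  atom 1: C, bond orders sum to 1 (valence 4) → 3 H
  atom 2: C, bond orders sum to 4 (valence 4) → 0 H
  atom 3: C, bond orders sum to 4 (valence 4) → 0 H
  atom 4: O, bond orders sum to 2 (valence 2) → 0 H
  atom 5: C, bond orders sum to 1 (valence 4) → 3 H
  atom 6: C, bond orders sum to 4 (valence 4) → 0 H
  atom 7: C, bond orders sum to 4 (valence 4) → 0 H
  atom 8: O, bond orders sum to 2 (valence 2) → 0 H
  atom 9: O, bond orders sum to 2 (valence 2) → 0 H
  atom 10: C, bond orders sum to 1 (valence 4) → 3 H
  atom 11: C, bond orders sum to 3 (valence 4) → 1 H
  atom 12: C, bond orders sum to 4 (valence 4) → 0 H
  atom 13: C, bond orders sum to 1 (valence 4) → 3 H
  atom 14: C, bond orders sum to 4 (valence 4) → 0 H
  atom 15: F (halogen, monovalent) → 0 H
Total hydrogens: 13.

13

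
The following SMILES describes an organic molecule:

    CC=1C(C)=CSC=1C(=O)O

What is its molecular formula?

Walk through each heavy atom and fill implicit hydrogens from standard valence (C 4, N 3, O 2, S 2, halogen 1):
  atom 1: C, bond orders sum to 1 (valence 4) → 3 H
  atom 2: C, bond orders sum to 4 (valence 4) → 0 H
  atom 3: C, bond orders sum to 4 (valence 4) → 0 H
  atom 4: C, bond orders sum to 1 (valence 4) → 3 H
  atom 5: C, bond orders sum to 3 (valence 4) → 1 H
  atom 6: S, bond orders sum to 2 (valence 2) → 0 H
  atom 7: C, bond orders sum to 4 (valence 4) → 0 H
  atom 8: C, bond orders sum to 4 (valence 4) → 0 H
  atom 9: O, bond orders sum to 2 (valence 2) → 0 H
  atom 10: O, bond orders sum to 1 (valence 2) → 1 H
Totals → C:7, H:8, O:2, S:1.
In Hill order: C7H8O2S.

C7H8O2S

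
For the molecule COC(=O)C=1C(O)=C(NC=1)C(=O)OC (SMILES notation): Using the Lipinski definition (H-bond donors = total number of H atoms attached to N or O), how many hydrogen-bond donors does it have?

2

Donors: find every N or O and count the H atoms it carries.
  atom 2 (O): bond orders sum to 2 → 0 H
  atom 4 (O): bond orders sum to 2 → 0 H
  atom 7 (O): bond orders sum to 1 → 1 H
  atom 9 (N): bond orders sum to 2 → 1 H
  atom 12 (O): bond orders sum to 2 → 0 H
  atom 13 (O): bond orders sum to 2 → 0 H
Lipinski HBD = 2.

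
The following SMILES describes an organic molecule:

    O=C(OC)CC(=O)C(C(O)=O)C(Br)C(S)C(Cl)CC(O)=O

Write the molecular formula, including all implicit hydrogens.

C11H14BrClO7S

Walk through each heavy atom and fill implicit hydrogens from standard valence (C 4, N 3, O 2, S 2, halogen 1):
  atom 1: O, bond orders sum to 2 (valence 2) → 0 H
  atom 2: C, bond orders sum to 4 (valence 4) → 0 H
  atom 3: O, bond orders sum to 2 (valence 2) → 0 H
  atom 4: C, bond orders sum to 1 (valence 4) → 3 H
  atom 5: C, bond orders sum to 2 (valence 4) → 2 H
  atom 6: C, bond orders sum to 4 (valence 4) → 0 H
  atom 7: O, bond orders sum to 2 (valence 2) → 0 H
  atom 8: C, bond orders sum to 3 (valence 4) → 1 H
  atom 9: C, bond orders sum to 4 (valence 4) → 0 H
  atom 10: O, bond orders sum to 1 (valence 2) → 1 H
  atom 11: O, bond orders sum to 2 (valence 2) → 0 H
  atom 12: C, bond orders sum to 3 (valence 4) → 1 H
  atom 13: Br (halogen, monovalent) → 0 H
  atom 14: C, bond orders sum to 3 (valence 4) → 1 H
  atom 15: S, bond orders sum to 1 (valence 2) → 1 H
  atom 16: C, bond orders sum to 3 (valence 4) → 1 H
  atom 17: Cl (halogen, monovalent) → 0 H
  atom 18: C, bond orders sum to 2 (valence 4) → 2 H
  atom 19: C, bond orders sum to 4 (valence 4) → 0 H
  atom 20: O, bond orders sum to 1 (valence 2) → 1 H
  atom 21: O, bond orders sum to 2 (valence 2) → 0 H
Totals → C:11, H:14, Br:1, Cl:1, O:7, S:1.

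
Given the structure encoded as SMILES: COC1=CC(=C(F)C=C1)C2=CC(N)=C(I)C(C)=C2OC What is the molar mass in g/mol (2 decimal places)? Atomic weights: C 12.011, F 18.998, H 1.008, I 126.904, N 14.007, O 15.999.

387.19 g/mol

First, the molecular formula is C15H15FINO2 (counting implicit H from valence).
  C: 15 × 12.011 = 180.165
  F: 1 × 18.998 = 18.998
  H: 15 × 1.008 = 15.120
  I: 1 × 126.904 = 126.904
  N: 1 × 14.007 = 14.007
  O: 2 × 15.999 = 31.998
Sum: 15×12.011 + 1×18.998 + 15×1.008 + 1×126.904 + 1×14.007 + 2×15.999 = 387.192 → 387.19 g/mol.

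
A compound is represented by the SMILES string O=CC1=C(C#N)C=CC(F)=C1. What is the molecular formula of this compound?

Walk through each heavy atom and fill implicit hydrogens from standard valence (C 4, N 3, O 2, S 2, halogen 1):
  atom 1: O, bond orders sum to 2 (valence 2) → 0 H
  atom 2: C, bond orders sum to 3 (valence 4) → 1 H
  atom 3: C, bond orders sum to 4 (valence 4) → 0 H
  atom 4: C, bond orders sum to 4 (valence 4) → 0 H
  atom 5: C, bond orders sum to 4 (valence 4) → 0 H
  atom 6: N, bond orders sum to 3 (valence 3) → 0 H
  atom 7: C, bond orders sum to 3 (valence 4) → 1 H
  atom 8: C, bond orders sum to 3 (valence 4) → 1 H
  atom 9: C, bond orders sum to 4 (valence 4) → 0 H
  atom 10: F (halogen, monovalent) → 0 H
  atom 11: C, bond orders sum to 3 (valence 4) → 1 H
Totals → C:8, H:4, F:1, N:1, O:1.

C8H4FNO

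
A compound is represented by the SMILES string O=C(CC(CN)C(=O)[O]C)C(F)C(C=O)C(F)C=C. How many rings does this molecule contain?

In SMILES, each pair of matching ring-closure digits denotes one ring-closing bond; the number of such bonds equals the number of independent rings.
Ring-closure bonds here: 0.

0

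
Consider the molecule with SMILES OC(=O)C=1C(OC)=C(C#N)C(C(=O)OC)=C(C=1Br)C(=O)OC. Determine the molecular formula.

C13H10BrNO7

Walk through each heavy atom and fill implicit hydrogens from standard valence (C 4, N 3, O 2, S 2, halogen 1):
  atom 1: O, bond orders sum to 1 (valence 2) → 1 H
  atom 2: C, bond orders sum to 4 (valence 4) → 0 H
  atom 3: O, bond orders sum to 2 (valence 2) → 0 H
  atom 4: C, bond orders sum to 4 (valence 4) → 0 H
  atom 5: C, bond orders sum to 4 (valence 4) → 0 H
  atom 6: O, bond orders sum to 2 (valence 2) → 0 H
  atom 7: C, bond orders sum to 1 (valence 4) → 3 H
  atom 8: C, bond orders sum to 4 (valence 4) → 0 H
  atom 9: C, bond orders sum to 4 (valence 4) → 0 H
  atom 10: N, bond orders sum to 3 (valence 3) → 0 H
  atom 11: C, bond orders sum to 4 (valence 4) → 0 H
  atom 12: C, bond orders sum to 4 (valence 4) → 0 H
  atom 13: O, bond orders sum to 2 (valence 2) → 0 H
  atom 14: O, bond orders sum to 2 (valence 2) → 0 H
  atom 15: C, bond orders sum to 1 (valence 4) → 3 H
  atom 16: C, bond orders sum to 4 (valence 4) → 0 H
  atom 17: C, bond orders sum to 4 (valence 4) → 0 H
  atom 18: Br (halogen, monovalent) → 0 H
  atom 19: C, bond orders sum to 4 (valence 4) → 0 H
  atom 20: O, bond orders sum to 2 (valence 2) → 0 H
  atom 21: O, bond orders sum to 2 (valence 2) → 0 H
  atom 22: C, bond orders sum to 1 (valence 4) → 3 H
Totals → C:13, H:10, Br:1, N:1, O:7.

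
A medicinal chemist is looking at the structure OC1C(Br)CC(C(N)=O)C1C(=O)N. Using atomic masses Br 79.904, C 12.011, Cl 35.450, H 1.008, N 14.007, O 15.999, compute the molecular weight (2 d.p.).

First, the molecular formula is C7H11BrN2O3 (counting implicit H from valence).
  Br: 1 × 79.904 = 79.904
  C: 7 × 12.011 = 84.077
  H: 11 × 1.008 = 11.088
  N: 2 × 14.007 = 28.014
  O: 3 × 15.999 = 47.997
Sum: 1×79.904 + 7×12.011 + 11×1.008 + 2×14.007 + 3×15.999 = 251.080 → 251.08 g/mol.

251.08 g/mol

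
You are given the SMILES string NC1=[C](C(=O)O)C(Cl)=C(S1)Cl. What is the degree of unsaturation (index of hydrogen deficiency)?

4

Degree of unsaturation = (number of rings) + (number of π bonds).
Ring closures in the SMILES: 1.
π bonds: 3 double bonds (each 1 DoU) → 3 DoU from unsaturation.
Total DoU = 1 + 3 = 4.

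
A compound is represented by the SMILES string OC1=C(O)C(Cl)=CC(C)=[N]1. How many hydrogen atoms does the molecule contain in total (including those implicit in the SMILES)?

6

Walk through each heavy atom and fill implicit hydrogens from standard valence (C 4, N 3, O 2, S 2, halogen 1):
  atom 1: O, bond orders sum to 1 (valence 2) → 1 H
  atom 2: C, bond orders sum to 4 (valence 4) → 0 H
  atom 3: C, bond orders sum to 4 (valence 4) → 0 H
  atom 4: O, bond orders sum to 1 (valence 2) → 1 H
  atom 5: C, bond orders sum to 4 (valence 4) → 0 H
  atom 6: Cl (halogen, monovalent) → 0 H
  atom 7: C, bond orders sum to 3 (valence 4) → 1 H
  atom 8: C, bond orders sum to 4 (valence 4) → 0 H
  atom 9: C, bond orders sum to 1 (valence 4) → 3 H
  atom 10: N with explicit H count 0
Total hydrogens: 6.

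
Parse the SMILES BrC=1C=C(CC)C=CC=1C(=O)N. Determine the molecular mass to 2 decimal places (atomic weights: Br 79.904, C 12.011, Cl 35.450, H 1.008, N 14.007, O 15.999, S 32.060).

First, the molecular formula is C9H10BrNO (counting implicit H from valence).
  Br: 1 × 79.904 = 79.904
  C: 9 × 12.011 = 108.099
  H: 10 × 1.008 = 10.080
  N: 1 × 14.007 = 14.007
  O: 1 × 15.999 = 15.999
Sum: 1×79.904 + 9×12.011 + 10×1.008 + 1×14.007 + 1×15.999 = 228.089 → 228.09 g/mol.

228.09 g/mol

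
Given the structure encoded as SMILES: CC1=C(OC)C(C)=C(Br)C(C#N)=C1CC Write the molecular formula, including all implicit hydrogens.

C12H14BrNO

Walk through each heavy atom and fill implicit hydrogens from standard valence (C 4, N 3, O 2, S 2, halogen 1):
  atom 1: C, bond orders sum to 1 (valence 4) → 3 H
  atom 2: C, bond orders sum to 4 (valence 4) → 0 H
  atom 3: C, bond orders sum to 4 (valence 4) → 0 H
  atom 4: O, bond orders sum to 2 (valence 2) → 0 H
  atom 5: C, bond orders sum to 1 (valence 4) → 3 H
  atom 6: C, bond orders sum to 4 (valence 4) → 0 H
  atom 7: C, bond orders sum to 1 (valence 4) → 3 H
  atom 8: C, bond orders sum to 4 (valence 4) → 0 H
  atom 9: Br (halogen, monovalent) → 0 H
  atom 10: C, bond orders sum to 4 (valence 4) → 0 H
  atom 11: C, bond orders sum to 4 (valence 4) → 0 H
  atom 12: N, bond orders sum to 3 (valence 3) → 0 H
  atom 13: C, bond orders sum to 4 (valence 4) → 0 H
  atom 14: C, bond orders sum to 2 (valence 4) → 2 H
  atom 15: C, bond orders sum to 1 (valence 4) → 3 H
Totals → C:12, H:14, Br:1, N:1, O:1.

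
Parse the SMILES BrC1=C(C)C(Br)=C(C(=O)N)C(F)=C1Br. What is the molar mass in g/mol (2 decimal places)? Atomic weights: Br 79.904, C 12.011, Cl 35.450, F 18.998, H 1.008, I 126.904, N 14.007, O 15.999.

389.84 g/mol

First, the molecular formula is C8H5Br3FNO (counting implicit H from valence).
  Br: 3 × 79.904 = 239.712
  C: 8 × 12.011 = 96.088
  F: 1 × 18.998 = 18.998
  H: 5 × 1.008 = 5.040
  N: 1 × 14.007 = 14.007
  O: 1 × 15.999 = 15.999
Sum: 3×79.904 + 8×12.011 + 1×18.998 + 5×1.008 + 1×14.007 + 1×15.999 = 389.844 → 389.84 g/mol.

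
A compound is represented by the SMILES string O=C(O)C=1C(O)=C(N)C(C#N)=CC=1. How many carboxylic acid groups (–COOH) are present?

1

The carboxylic acid motif appears at heavy-atom position 2 in the SMILES.
Other groups present: 1 hydroxyl, 1 nitrile, 1 primary amine.
Carboxylic acid count: 1.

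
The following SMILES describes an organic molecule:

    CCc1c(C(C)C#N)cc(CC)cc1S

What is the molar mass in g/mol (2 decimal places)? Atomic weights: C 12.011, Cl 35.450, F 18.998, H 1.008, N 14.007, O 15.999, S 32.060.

219.35 g/mol

First, the molecular formula is C13H17NS (counting implicit H from valence).
  C: 13 × 12.011 = 156.143
  H: 17 × 1.008 = 17.136
  N: 1 × 14.007 = 14.007
  S: 1 × 32.060 = 32.060
Sum: 13×12.011 + 17×1.008 + 1×14.007 + 1×32.060 = 219.346 → 219.35 g/mol.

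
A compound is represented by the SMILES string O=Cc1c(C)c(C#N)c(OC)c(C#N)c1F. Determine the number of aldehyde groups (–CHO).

1

The aldehyde motif appears at heavy-atom position 2 in the SMILES.
Other groups present: 1 ether, 2 nitrile.
Aldehyde count: 1.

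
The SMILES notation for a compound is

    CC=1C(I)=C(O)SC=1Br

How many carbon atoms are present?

Count every carbon token in the SMILES (each C, including those in ring-closure positions and inside branches).
Carbon count: 5.

5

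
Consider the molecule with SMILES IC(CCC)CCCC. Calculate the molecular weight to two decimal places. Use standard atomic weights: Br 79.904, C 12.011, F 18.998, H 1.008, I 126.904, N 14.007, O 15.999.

240.13 g/mol

First, the molecular formula is C8H17I (counting implicit H from valence).
  C: 8 × 12.011 = 96.088
  H: 17 × 1.008 = 17.136
  I: 1 × 126.904 = 126.904
Sum: 8×12.011 + 17×1.008 + 1×126.904 = 240.128 → 240.13 g/mol.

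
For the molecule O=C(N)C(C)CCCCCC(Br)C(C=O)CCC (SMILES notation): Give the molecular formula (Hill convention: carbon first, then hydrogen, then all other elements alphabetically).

C14H26BrNO2

Walk through each heavy atom and fill implicit hydrogens from standard valence (C 4, N 3, O 2, S 2, halogen 1):
  atom 1: O, bond orders sum to 2 (valence 2) → 0 H
  atom 2: C, bond orders sum to 4 (valence 4) → 0 H
  atom 3: N, bond orders sum to 1 (valence 3) → 2 H
  atom 4: C, bond orders sum to 3 (valence 4) → 1 H
  atom 5: C, bond orders sum to 1 (valence 4) → 3 H
  atom 6: C, bond orders sum to 2 (valence 4) → 2 H
  atom 7: C, bond orders sum to 2 (valence 4) → 2 H
  atom 8: C, bond orders sum to 2 (valence 4) → 2 H
  atom 9: C, bond orders sum to 2 (valence 4) → 2 H
  atom 10: C, bond orders sum to 2 (valence 4) → 2 H
  atom 11: C, bond orders sum to 3 (valence 4) → 1 H
  atom 12: Br (halogen, monovalent) → 0 H
  atom 13: C, bond orders sum to 3 (valence 4) → 1 H
  atom 14: C, bond orders sum to 3 (valence 4) → 1 H
  atom 15: O, bond orders sum to 2 (valence 2) → 0 H
  atom 16: C, bond orders sum to 2 (valence 4) → 2 H
  atom 17: C, bond orders sum to 2 (valence 4) → 2 H
  atom 18: C, bond orders sum to 1 (valence 4) → 3 H
Totals → C:14, H:26, Br:1, N:1, O:2.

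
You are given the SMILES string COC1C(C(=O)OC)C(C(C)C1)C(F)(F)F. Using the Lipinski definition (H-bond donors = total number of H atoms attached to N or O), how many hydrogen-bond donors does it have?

Donors: find every N or O and count the H atoms it carries.
  atom 2 (O): bond orders sum to 2 → 0 H
  atom 6 (O): bond orders sum to 2 → 0 H
  atom 7 (O): bond orders sum to 2 → 0 H
Lipinski HBD = 0.

0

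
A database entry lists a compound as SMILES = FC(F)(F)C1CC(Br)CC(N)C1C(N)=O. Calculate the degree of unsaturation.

2

Degree of unsaturation = (number of rings) + (number of π bonds).
Ring closures in the SMILES: 1.
π bonds: 1 double bond (each 1 DoU) → 1 DoU from unsaturation.
Total DoU = 1 + 1 = 2.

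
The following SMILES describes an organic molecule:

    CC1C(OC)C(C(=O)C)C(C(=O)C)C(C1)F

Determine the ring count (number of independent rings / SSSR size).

1

In SMILES, each pair of matching ring-closure digits denotes one ring-closing bond; the number of such bonds equals the number of independent rings.
Ring-closure bonds here: 1.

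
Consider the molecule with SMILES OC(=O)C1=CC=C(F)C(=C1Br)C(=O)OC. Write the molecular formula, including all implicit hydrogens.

Walk through each heavy atom and fill implicit hydrogens from standard valence (C 4, N 3, O 2, S 2, halogen 1):
  atom 1: O, bond orders sum to 1 (valence 2) → 1 H
  atom 2: C, bond orders sum to 4 (valence 4) → 0 H
  atom 3: O, bond orders sum to 2 (valence 2) → 0 H
  atom 4: C, bond orders sum to 4 (valence 4) → 0 H
  atom 5: C, bond orders sum to 3 (valence 4) → 1 H
  atom 6: C, bond orders sum to 3 (valence 4) → 1 H
  atom 7: C, bond orders sum to 4 (valence 4) → 0 H
  atom 8: F (halogen, monovalent) → 0 H
  atom 9: C, bond orders sum to 4 (valence 4) → 0 H
  atom 10: C, bond orders sum to 4 (valence 4) → 0 H
  atom 11: Br (halogen, monovalent) → 0 H
  atom 12: C, bond orders sum to 4 (valence 4) → 0 H
  atom 13: O, bond orders sum to 2 (valence 2) → 0 H
  atom 14: O, bond orders sum to 2 (valence 2) → 0 H
  atom 15: C, bond orders sum to 1 (valence 4) → 3 H
Totals → C:9, H:6, Br:1, F:1, O:4.
In Hill order: C9H6BrFO4.

C9H6BrFO4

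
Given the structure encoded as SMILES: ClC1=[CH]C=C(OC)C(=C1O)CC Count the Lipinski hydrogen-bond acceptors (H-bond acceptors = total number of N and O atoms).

2

N atoms: 0; O atoms: 2.
Lipinski HBA = 0 + 2 = 2.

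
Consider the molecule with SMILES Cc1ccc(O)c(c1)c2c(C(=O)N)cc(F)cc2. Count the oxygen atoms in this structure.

2

Scan the SMILES for O atoms (remember two-letter symbols like Cl and Br are single atoms).
Oxygen count: 2.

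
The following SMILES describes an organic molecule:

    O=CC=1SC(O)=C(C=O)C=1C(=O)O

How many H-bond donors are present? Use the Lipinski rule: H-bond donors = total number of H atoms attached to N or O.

2

Donors: find every N or O and count the H atoms it carries.
  atom 1 (O): bond orders sum to 2 → 0 H
  atom 6 (O): bond orders sum to 1 → 1 H
  atom 9 (O): bond orders sum to 2 → 0 H
  atom 12 (O): bond orders sum to 2 → 0 H
  atom 13 (O): bond orders sum to 1 → 1 H
Lipinski HBD = 2.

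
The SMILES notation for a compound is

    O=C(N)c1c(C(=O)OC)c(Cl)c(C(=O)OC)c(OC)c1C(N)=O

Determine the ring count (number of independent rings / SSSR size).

1

In SMILES, each pair of matching ring-closure digits denotes one ring-closing bond; the number of such bonds equals the number of independent rings.
Ring-closure bonds here: 1.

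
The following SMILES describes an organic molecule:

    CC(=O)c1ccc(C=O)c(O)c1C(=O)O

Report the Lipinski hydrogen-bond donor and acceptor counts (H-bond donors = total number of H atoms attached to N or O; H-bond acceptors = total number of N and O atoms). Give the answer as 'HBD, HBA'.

2, 5

Donors: find every N or O and count the H atoms it carries.
  atom 3 (O): bond orders sum to 2 → 0 H
  atom 9 (O): bond orders sum to 2 → 0 H
  atom 11 (O): bond orders sum to 1 → 1 H
  atom 14 (O): bond orders sum to 2 → 0 H
  atom 15 (O): bond orders sum to 1 → 1 H
Lipinski HBD = 2.
Acceptors: N atoms = 0, O atoms = 5 → HBA = 5.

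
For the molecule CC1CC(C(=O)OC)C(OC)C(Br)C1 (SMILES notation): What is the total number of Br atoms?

Scan the SMILES for Br atoms (remember two-letter symbols like Cl and Br are single atoms).
Bromine count: 1.

1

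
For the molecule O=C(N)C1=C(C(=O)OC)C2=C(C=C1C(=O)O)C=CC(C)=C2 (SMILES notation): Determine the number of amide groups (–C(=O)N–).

The amide motif appears at heavy-atom position 2 in the SMILES.
Other groups present: 1 carboxylic acid, 1 ester.
Amide count: 1.

1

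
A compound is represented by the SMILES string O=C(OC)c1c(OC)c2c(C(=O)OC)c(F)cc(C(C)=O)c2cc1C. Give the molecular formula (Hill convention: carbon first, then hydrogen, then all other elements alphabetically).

C18H17FO6

Walk through each heavy atom and fill implicit hydrogens from standard valence (C 4, N 3, O 2, S 2, halogen 1); for lowercase aromatic atoms, an aromatic c carries 1 H when it has two neighbours and 0 H with three, and aromatic n carries 0 H:
  atom 1: O, bond orders sum to 2 (valence 2) → 0 H
  atom 2: C, bond orders sum to 4 (valence 4) → 0 H
  atom 3: O, bond orders sum to 2 (valence 2) → 0 H
  atom 4: C, bond orders sum to 1 (valence 4) → 3 H
  atom 5: aromatic c, 3 neighbours → 0 H
  atom 6: aromatic c, 3 neighbours → 0 H
  atom 7: O, bond orders sum to 2 (valence 2) → 0 H
  atom 8: C, bond orders sum to 1 (valence 4) → 3 H
  atom 9: aromatic c, 3 neighbours → 0 H
  atom 10: aromatic c, 3 neighbours → 0 H
  atom 11: C, bond orders sum to 4 (valence 4) → 0 H
  atom 12: O, bond orders sum to 2 (valence 2) → 0 H
  atom 13: O, bond orders sum to 2 (valence 2) → 0 H
  atom 14: C, bond orders sum to 1 (valence 4) → 3 H
  atom 15: aromatic c, 3 neighbours → 0 H
  atom 16: F (halogen, monovalent) → 0 H
  atom 17: aromatic c, 2 neighbours → 1 H
  atom 18: aromatic c, 3 neighbours → 0 H
  atom 19: C, bond orders sum to 4 (valence 4) → 0 H
  atom 20: C, bond orders sum to 1 (valence 4) → 3 H
  atom 21: O, bond orders sum to 2 (valence 2) → 0 H
  atom 22: aromatic c, 3 neighbours → 0 H
  atom 23: aromatic c, 2 neighbours → 1 H
  atom 24: aromatic c, 3 neighbours → 0 H
  atom 25: C, bond orders sum to 1 (valence 4) → 3 H
Totals → C:18, H:17, F:1, O:6.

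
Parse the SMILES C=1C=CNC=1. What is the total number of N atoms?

1

Scan the SMILES for N atoms (remember two-letter symbols like Cl and Br are single atoms).
Nitrogen count: 1.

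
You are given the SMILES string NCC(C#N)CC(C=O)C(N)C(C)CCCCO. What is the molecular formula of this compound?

Walk through each heavy atom and fill implicit hydrogens from standard valence (C 4, N 3, O 2, S 2, halogen 1):
  atom 1: N, bond orders sum to 1 (valence 3) → 2 H
  atom 2: C, bond orders sum to 2 (valence 4) → 2 H
  atom 3: C, bond orders sum to 3 (valence 4) → 1 H
  atom 4: C, bond orders sum to 4 (valence 4) → 0 H
  atom 5: N, bond orders sum to 3 (valence 3) → 0 H
  atom 6: C, bond orders sum to 2 (valence 4) → 2 H
  atom 7: C, bond orders sum to 3 (valence 4) → 1 H
  atom 8: C, bond orders sum to 3 (valence 4) → 1 H
  atom 9: O, bond orders sum to 2 (valence 2) → 0 H
  atom 10: C, bond orders sum to 3 (valence 4) → 1 H
  atom 11: N, bond orders sum to 1 (valence 3) → 2 H
  atom 12: C, bond orders sum to 3 (valence 4) → 1 H
  atom 13: C, bond orders sum to 1 (valence 4) → 3 H
  atom 14: C, bond orders sum to 2 (valence 4) → 2 H
  atom 15: C, bond orders sum to 2 (valence 4) → 2 H
  atom 16: C, bond orders sum to 2 (valence 4) → 2 H
  atom 17: C, bond orders sum to 2 (valence 4) → 2 H
  atom 18: O, bond orders sum to 1 (valence 2) → 1 H
Totals → C:13, H:25, N:3, O:2.

C13H25N3O2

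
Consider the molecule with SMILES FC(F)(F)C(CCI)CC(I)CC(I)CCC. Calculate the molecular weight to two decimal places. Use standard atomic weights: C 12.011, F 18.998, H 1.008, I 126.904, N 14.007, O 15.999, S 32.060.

First, the molecular formula is C11H18F3I3 (counting implicit H from valence).
  C: 11 × 12.011 = 132.121
  F: 3 × 18.998 = 56.994
  H: 18 × 1.008 = 18.144
  I: 3 × 126.904 = 380.712
Sum: 11×12.011 + 3×18.998 + 18×1.008 + 3×126.904 = 587.971 → 587.97 g/mol.

587.97 g/mol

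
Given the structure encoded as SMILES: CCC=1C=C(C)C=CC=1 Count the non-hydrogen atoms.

Every atom symbol written in the SMILES (organic subset) is one heavy atom; implicit H are not written.
Heavy atoms by element → C:9.
Total: 9.

9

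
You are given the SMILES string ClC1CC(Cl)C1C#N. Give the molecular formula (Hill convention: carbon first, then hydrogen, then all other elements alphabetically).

Walk through each heavy atom and fill implicit hydrogens from standard valence (C 4, N 3, O 2, S 2, halogen 1):
  atom 1: Cl (halogen, monovalent) → 0 H
  atom 2: C, bond orders sum to 3 (valence 4) → 1 H
  atom 3: C, bond orders sum to 2 (valence 4) → 2 H
  atom 4: C, bond orders sum to 3 (valence 4) → 1 H
  atom 5: Cl (halogen, monovalent) → 0 H
  atom 6: C, bond orders sum to 3 (valence 4) → 1 H
  atom 7: C, bond orders sum to 4 (valence 4) → 0 H
  atom 8: N, bond orders sum to 3 (valence 3) → 0 H
Totals → C:5, H:5, Cl:2, N:1.
In Hill order: C5H5Cl2N.

C5H5Cl2N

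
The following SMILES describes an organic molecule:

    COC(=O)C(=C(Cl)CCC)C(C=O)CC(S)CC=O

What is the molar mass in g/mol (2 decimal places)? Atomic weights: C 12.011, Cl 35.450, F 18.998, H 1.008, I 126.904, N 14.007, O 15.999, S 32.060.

306.80 g/mol

First, the molecular formula is C13H19ClO4S (counting implicit H from valence).
  C: 13 × 12.011 = 156.143
  Cl: 1 × 35.450 = 35.450
  H: 19 × 1.008 = 19.152
  O: 4 × 15.999 = 63.996
  S: 1 × 32.060 = 32.060
Sum: 13×12.011 + 1×35.450 + 19×1.008 + 4×15.999 + 1×32.060 = 306.801 → 306.80 g/mol.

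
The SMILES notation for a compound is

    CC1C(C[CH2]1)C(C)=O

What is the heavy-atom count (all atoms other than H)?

Every atom symbol written in the SMILES (organic subset) is one heavy atom; implicit H are not written.
Heavy atoms by element → C:7, O:1.
Total: 8.

8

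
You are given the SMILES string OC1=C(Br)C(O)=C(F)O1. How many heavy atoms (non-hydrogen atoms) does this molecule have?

Every atom symbol written in the SMILES (organic subset) is one heavy atom; implicit H are not written.
Heavy atoms by element → Br:1, C:4, F:1, O:3.
Total: 9.

9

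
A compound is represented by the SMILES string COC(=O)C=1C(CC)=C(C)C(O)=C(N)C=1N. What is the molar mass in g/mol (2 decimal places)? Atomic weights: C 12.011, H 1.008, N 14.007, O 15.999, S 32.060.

First, the molecular formula is C11H16N2O3 (counting implicit H from valence).
  C: 11 × 12.011 = 132.121
  H: 16 × 1.008 = 16.128
  N: 2 × 14.007 = 28.014
  O: 3 × 15.999 = 47.997
Sum: 11×12.011 + 16×1.008 + 2×14.007 + 3×15.999 = 224.260 → 224.26 g/mol.

224.26 g/mol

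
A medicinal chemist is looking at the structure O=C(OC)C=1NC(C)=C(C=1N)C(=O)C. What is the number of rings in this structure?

In SMILES, each pair of matching ring-closure digits denotes one ring-closing bond; the number of such bonds equals the number of independent rings.
Ring-closure bonds here: 1.

1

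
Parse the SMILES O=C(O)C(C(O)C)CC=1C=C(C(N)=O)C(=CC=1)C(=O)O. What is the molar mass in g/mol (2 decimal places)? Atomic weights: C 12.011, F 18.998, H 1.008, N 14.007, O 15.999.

281.26 g/mol

First, the molecular formula is C13H15NO6 (counting implicit H from valence).
  C: 13 × 12.011 = 156.143
  H: 15 × 1.008 = 15.120
  N: 1 × 14.007 = 14.007
  O: 6 × 15.999 = 95.994
Sum: 13×12.011 + 15×1.008 + 1×14.007 + 6×15.999 = 281.264 → 281.26 g/mol.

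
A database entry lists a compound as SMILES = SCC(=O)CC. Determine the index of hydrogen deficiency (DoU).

1

Degree of unsaturation = (number of rings) + (number of π bonds).
Ring closures in the SMILES: 0.
π bonds: 1 double bond (each 1 DoU) → 1 DoU from unsaturation.
Total DoU = 0 + 1 = 1.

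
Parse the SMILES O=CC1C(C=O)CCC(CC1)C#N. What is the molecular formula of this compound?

Walk through each heavy atom and fill implicit hydrogens from standard valence (C 4, N 3, O 2, S 2, halogen 1):
  atom 1: O, bond orders sum to 2 (valence 2) → 0 H
  atom 2: C, bond orders sum to 3 (valence 4) → 1 H
  atom 3: C, bond orders sum to 3 (valence 4) → 1 H
  atom 4: C, bond orders sum to 3 (valence 4) → 1 H
  atom 5: C, bond orders sum to 3 (valence 4) → 1 H
  atom 6: O, bond orders sum to 2 (valence 2) → 0 H
  atom 7: C, bond orders sum to 2 (valence 4) → 2 H
  atom 8: C, bond orders sum to 2 (valence 4) → 2 H
  atom 9: C, bond orders sum to 3 (valence 4) → 1 H
  atom 10: C, bond orders sum to 2 (valence 4) → 2 H
  atom 11: C, bond orders sum to 2 (valence 4) → 2 H
  atom 12: C, bond orders sum to 4 (valence 4) → 0 H
  atom 13: N, bond orders sum to 3 (valence 3) → 0 H
Totals → C:10, H:13, N:1, O:2.
In Hill order: C10H13NO2.

C10H13NO2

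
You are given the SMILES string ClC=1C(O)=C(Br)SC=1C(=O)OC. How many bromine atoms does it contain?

Scan the SMILES for Br atoms (remember two-letter symbols like Cl and Br are single atoms).
Bromine count: 1.

1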